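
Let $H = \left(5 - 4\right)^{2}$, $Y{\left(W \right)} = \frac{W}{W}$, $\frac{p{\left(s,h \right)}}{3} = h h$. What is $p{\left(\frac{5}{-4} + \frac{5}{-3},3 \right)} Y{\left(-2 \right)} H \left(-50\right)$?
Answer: $-1350$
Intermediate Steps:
$p{\left(s,h \right)} = 3 h^{2}$ ($p{\left(s,h \right)} = 3 h h = 3 h^{2}$)
$Y{\left(W \right)} = 1$
$H = 1$ ($H = 1^{2} = 1$)
$p{\left(\frac{5}{-4} + \frac{5}{-3},3 \right)} Y{\left(-2 \right)} H \left(-50\right) = 3 \cdot 3^{2} \cdot 1 \cdot 1 \left(-50\right) = 3 \cdot 9 \cdot 1 \cdot 1 \left(-50\right) = 27 \cdot 1 \cdot 1 \left(-50\right) = 27 \cdot 1 \left(-50\right) = 27 \left(-50\right) = -1350$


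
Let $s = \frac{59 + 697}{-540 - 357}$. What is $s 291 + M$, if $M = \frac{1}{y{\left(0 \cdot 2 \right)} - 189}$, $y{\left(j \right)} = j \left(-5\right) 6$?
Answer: $- \frac{13860047}{56511} \approx -245.26$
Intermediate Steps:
$y{\left(j \right)} = - 30 j$ ($y{\left(j \right)} = - 5 j 6 = - 30 j$)
$M = - \frac{1}{189}$ ($M = \frac{1}{- 30 \cdot 0 \cdot 2 - 189} = \frac{1}{\left(-30\right) 0 - 189} = \frac{1}{0 - 189} = \frac{1}{-189} = - \frac{1}{189} \approx -0.005291$)
$s = - \frac{252}{299}$ ($s = \frac{756}{-897} = 756 \left(- \frac{1}{897}\right) = - \frac{252}{299} \approx -0.84281$)
$s 291 + M = \left(- \frac{252}{299}\right) 291 - \frac{1}{189} = - \frac{73332}{299} - \frac{1}{189} = - \frac{13860047}{56511}$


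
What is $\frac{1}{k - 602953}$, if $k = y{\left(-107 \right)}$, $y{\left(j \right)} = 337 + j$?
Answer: $- \frac{1}{602723} \approx -1.6591 \cdot 10^{-6}$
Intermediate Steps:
$k = 230$ ($k = 337 - 107 = 230$)
$\frac{1}{k - 602953} = \frac{1}{230 - 602953} = \frac{1}{-602723} = - \frac{1}{602723}$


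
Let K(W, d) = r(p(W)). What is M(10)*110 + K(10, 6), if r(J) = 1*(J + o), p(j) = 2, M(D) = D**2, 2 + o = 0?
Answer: 11000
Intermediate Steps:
o = -2 (o = -2 + 0 = -2)
r(J) = -2 + J (r(J) = 1*(J - 2) = 1*(-2 + J) = -2 + J)
K(W, d) = 0 (K(W, d) = -2 + 2 = 0)
M(10)*110 + K(10, 6) = 10**2*110 + 0 = 100*110 + 0 = 11000 + 0 = 11000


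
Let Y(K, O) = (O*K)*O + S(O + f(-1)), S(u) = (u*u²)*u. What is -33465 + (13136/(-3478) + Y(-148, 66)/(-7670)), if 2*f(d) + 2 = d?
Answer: -7606205443307/213410080 ≈ -35641.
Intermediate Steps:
f(d) = -1 + d/2
S(u) = u⁴ (S(u) = u³*u = u⁴)
Y(K, O) = (-3/2 + O)⁴ + K*O² (Y(K, O) = (O*K)*O + (O + (-1 + (½)*(-1)))⁴ = (K*O)*O + (O + (-1 - ½))⁴ = K*O² + (O - 3/2)⁴ = K*O² + (-3/2 + O)⁴ = (-3/2 + O)⁴ + K*O²)
-33465 + (13136/(-3478) + Y(-148, 66)/(-7670)) = -33465 + (13136/(-3478) + ((-3 + 2*66)⁴/16 - 148*66²)/(-7670)) = -33465 + (13136*(-1/3478) + ((-3 + 132)⁴/16 - 148*4356)*(-1/7670)) = -33465 + (-6568/1739 + ((1/16)*129⁴ - 644688)*(-1/7670)) = -33465 + (-6568/1739 + ((1/16)*276922881 - 644688)*(-1/7670)) = -33465 + (-6568/1739 + (276922881/16 - 644688)*(-1/7670)) = -33465 + (-6568/1739 + (266607873/16)*(-1/7670)) = -33465 + (-6568/1739 - 266607873/122720) = -33465 - 464437116107/213410080 = -7606205443307/213410080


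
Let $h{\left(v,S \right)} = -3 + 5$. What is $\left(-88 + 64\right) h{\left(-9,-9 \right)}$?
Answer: $-48$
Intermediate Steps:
$h{\left(v,S \right)} = 2$
$\left(-88 + 64\right) h{\left(-9,-9 \right)} = \left(-88 + 64\right) 2 = \left(-24\right) 2 = -48$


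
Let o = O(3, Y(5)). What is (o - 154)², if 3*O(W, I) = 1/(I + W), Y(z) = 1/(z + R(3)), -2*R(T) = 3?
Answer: 112763161/4761 ≈ 23685.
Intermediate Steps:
R(T) = -3/2 (R(T) = -½*3 = -3/2)
Y(z) = 1/(-3/2 + z) (Y(z) = 1/(z - 3/2) = 1/(-3/2 + z))
O(W, I) = 1/(3*(I + W))
o = 7/69 (o = 1/(3*(2/(-3 + 2*5) + 3)) = 1/(3*(2/(-3 + 10) + 3)) = 1/(3*(2/7 + 3)) = 1/(3*(23/7)) = (⅓)*(7/23) = 7/69 ≈ 0.10145)
(o - 154)² = (7/69 - 154)² = (-10619/69)² = 112763161/4761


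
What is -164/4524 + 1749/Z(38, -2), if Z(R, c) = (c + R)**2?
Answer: 213887/162864 ≈ 1.3133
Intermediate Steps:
Z(R, c) = (R + c)**2
-164/4524 + 1749/Z(38, -2) = -164/4524 + 1749/((38 - 2)**2) = -164*1/4524 + 1749/(36**2) = -41/1131 + 1749/1296 = -41/1131 + 1749*(1/1296) = -41/1131 + 583/432 = 213887/162864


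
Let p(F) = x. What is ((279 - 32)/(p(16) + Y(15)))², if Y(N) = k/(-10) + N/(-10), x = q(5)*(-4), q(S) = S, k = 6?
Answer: 36100/289 ≈ 124.91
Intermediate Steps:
x = -20 (x = 5*(-4) = -20)
Y(N) = -⅗ - N/10 (Y(N) = 6/(-10) + N/(-10) = 6*(-⅒) + N*(-⅒) = -⅗ - N/10)
p(F) = -20
((279 - 32)/(p(16) + Y(15)))² = ((279 - 32)/(-20 + (-⅗ - ⅒*15)))² = (247/(-20 + (-⅗ - 3/2)))² = (247/(-20 - 21/10))² = (247/(-221/10))² = (247*(-10/221))² = (-190/17)² = 36100/289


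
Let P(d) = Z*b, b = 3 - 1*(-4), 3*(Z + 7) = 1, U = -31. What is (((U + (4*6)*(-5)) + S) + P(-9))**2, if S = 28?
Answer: 259081/9 ≈ 28787.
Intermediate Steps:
Z = -20/3 (Z = -7 + (1/3)*1 = -7 + 1/3 = -20/3 ≈ -6.6667)
b = 7 (b = 3 + 4 = 7)
P(d) = -140/3 (P(d) = -20/3*7 = -140/3)
(((U + (4*6)*(-5)) + S) + P(-9))**2 = (((-31 + (4*6)*(-5)) + 28) - 140/3)**2 = (((-31 + 24*(-5)) + 28) - 140/3)**2 = (((-31 - 120) + 28) - 140/3)**2 = ((-151 + 28) - 140/3)**2 = (-123 - 140/3)**2 = (-509/3)**2 = 259081/9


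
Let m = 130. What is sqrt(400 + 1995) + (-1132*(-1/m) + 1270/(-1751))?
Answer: 908516/113815 + sqrt(2395) ≈ 56.921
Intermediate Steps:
sqrt(400 + 1995) + (-1132*(-1/m) + 1270/(-1751)) = sqrt(400 + 1995) + (-1132/(130*(-1)) + 1270/(-1751)) = sqrt(2395) + (-1132/(-130) + 1270*(-1/1751)) = sqrt(2395) + (-1132*(-1/130) - 1270/1751) = sqrt(2395) + (566/65 - 1270/1751) = sqrt(2395) + 908516/113815 = 908516/113815 + sqrt(2395)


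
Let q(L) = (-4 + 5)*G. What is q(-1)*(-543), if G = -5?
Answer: 2715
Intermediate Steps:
q(L) = -5 (q(L) = (-4 + 5)*(-5) = 1*(-5) = -5)
q(-1)*(-543) = -5*(-543) = 2715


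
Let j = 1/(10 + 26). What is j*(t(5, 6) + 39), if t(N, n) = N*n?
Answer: 23/12 ≈ 1.9167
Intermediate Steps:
j = 1/36 ≈ 0.027778
j*(t(5, 6) + 39) = (5*6 + 39)/36 = (30 + 39)/36 = (1/36)*69 = 23/12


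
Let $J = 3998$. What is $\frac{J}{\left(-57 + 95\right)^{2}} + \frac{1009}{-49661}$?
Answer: $\frac{98543841}{35855242} \approx 2.7484$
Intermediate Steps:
$\frac{J}{\left(-57 + 95\right)^{2}} + \frac{1009}{-49661} = \frac{3998}{\left(-57 + 95\right)^{2}} + \frac{1009}{-49661} = \frac{3998}{38^{2}} + 1009 \left(- \frac{1}{49661}\right) = \frac{3998}{1444} - \frac{1009}{49661} = 3998 \cdot \frac{1}{1444} - \frac{1009}{49661} = \frac{1999}{722} - \frac{1009}{49661} = \frac{98543841}{35855242}$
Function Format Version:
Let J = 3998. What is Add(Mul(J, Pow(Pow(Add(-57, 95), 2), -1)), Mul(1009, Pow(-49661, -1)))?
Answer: Rational(98543841, 35855242) ≈ 2.7484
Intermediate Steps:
Add(Mul(J, Pow(Pow(Add(-57, 95), 2), -1)), Mul(1009, Pow(-49661, -1))) = Add(Mul(3998, Pow(Pow(Add(-57, 95), 2), -1)), Mul(1009, Pow(-49661, -1))) = Add(Mul(3998, Pow(Pow(38, 2), -1)), Mul(1009, Rational(-1, 49661))) = Add(Mul(3998, Pow(1444, -1)), Rational(-1009, 49661)) = Add(Mul(3998, Rational(1, 1444)), Rational(-1009, 49661)) = Add(Rational(1999, 722), Rational(-1009, 49661)) = Rational(98543841, 35855242)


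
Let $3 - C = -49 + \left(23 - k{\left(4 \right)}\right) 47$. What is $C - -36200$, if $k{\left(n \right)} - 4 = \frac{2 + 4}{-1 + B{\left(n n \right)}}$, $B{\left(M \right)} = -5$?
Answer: $35312$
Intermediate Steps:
$k{\left(n \right)} = 3$ ($k{\left(n \right)} = 4 + \frac{2 + 4}{-1 - 5} = 4 + \frac{6}{-6} = 4 + 6 \left(- \frac{1}{6}\right) = 4 - 1 = 3$)
$C = -888$ ($C = 3 - \left(-49 + \left(23 - 3\right) 47\right) = 3 - \left(-49 + 20 \cdot 47\right) = 3 - \left(-49 + 940\right) = 3 - 891 = -888$)
$C - -36200 = -888 - -36200 = -888 + 36200 = 35312$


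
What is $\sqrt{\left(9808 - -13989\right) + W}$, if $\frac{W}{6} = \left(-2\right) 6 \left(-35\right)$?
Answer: $\sqrt{26317} \approx 162.23$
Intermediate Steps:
$W = 2520$ ($W = 6 \left(-2\right) 6 \left(-35\right) = 6 \left(\left(-12\right) \left(-35\right)\right) = 6 \cdot 420 = 2520$)
$\sqrt{\left(9808 - -13989\right) + W} = \sqrt{\left(9808 - -13989\right) + 2520} = \sqrt{\left(9808 + 13989\right) + 2520} = \sqrt{23797 + 2520} = \sqrt{26317}$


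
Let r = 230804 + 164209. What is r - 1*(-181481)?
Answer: 576494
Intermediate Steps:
r = 395013
r - 1*(-181481) = 395013 - 1*(-181481) = 395013 + 181481 = 576494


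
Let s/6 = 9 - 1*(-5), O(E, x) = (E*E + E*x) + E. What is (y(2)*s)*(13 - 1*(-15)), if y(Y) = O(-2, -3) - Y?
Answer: 14112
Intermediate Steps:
O(E, x) = E + E² + E*x (O(E, x) = (E² + E*x) + E = E + E² + E*x)
s = 84 (s = 6*(9 - 1*(-5)) = 6*(9 + 5) = 6*14 = 84)
y(Y) = 8 - Y (y(Y) = -2*(1 - 2 - 3) - Y = -2*(-4) - Y = 8 - Y)
(y(2)*s)*(13 - 1*(-15)) = ((8 - 1*2)*84)*(13 - 1*(-15)) = ((8 - 2)*84)*(13 + 15) = (6*84)*28 = 504*28 = 14112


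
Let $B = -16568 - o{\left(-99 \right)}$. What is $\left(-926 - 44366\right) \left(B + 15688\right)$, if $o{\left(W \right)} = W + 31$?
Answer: $36777104$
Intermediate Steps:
$o{\left(W \right)} = 31 + W$
$B = -16500$ ($B = -16568 - \left(31 - 99\right) = -16568 - -68 = -16568 + 68 = -16500$)
$\left(-926 - 44366\right) \left(B + 15688\right) = \left(-926 - 44366\right) \left(-16500 + 15688\right) = \left(-45292\right) \left(-812\right) = 36777104$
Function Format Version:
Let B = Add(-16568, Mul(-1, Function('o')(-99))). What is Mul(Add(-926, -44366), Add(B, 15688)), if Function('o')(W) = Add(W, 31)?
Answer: 36777104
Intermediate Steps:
Function('o')(W) = Add(31, W)
B = -16500 (B = Add(-16568, Mul(-1, Add(31, -99))) = Add(-16568, Mul(-1, -68)) = Add(-16568, 68) = -16500)
Mul(Add(-926, -44366), Add(B, 15688)) = Mul(Add(-926, -44366), Add(-16500, 15688)) = Mul(-45292, -812) = 36777104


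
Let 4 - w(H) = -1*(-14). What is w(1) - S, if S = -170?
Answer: 160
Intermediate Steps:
w(H) = -10 (w(H) = 4 - (-1)*(-14) = 4 - 1*14 = 4 - 14 = -10)
w(1) - S = -10 - 1*(-170) = -10 + 170 = 160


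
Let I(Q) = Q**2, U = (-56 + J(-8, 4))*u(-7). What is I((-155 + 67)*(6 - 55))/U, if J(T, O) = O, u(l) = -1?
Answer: 4648336/13 ≈ 3.5756e+5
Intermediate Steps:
U = 52 (U = (-56 + 4)*(-1) = -52*(-1) = 52)
I((-155 + 67)*(6 - 55))/U = ((-155 + 67)*(6 - 55))**2/52 = (-88*(-49))**2*(1/52) = 4312**2*(1/52) = 18593344*(1/52) = 4648336/13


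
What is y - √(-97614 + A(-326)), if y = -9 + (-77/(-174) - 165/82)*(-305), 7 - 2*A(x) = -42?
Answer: 1675592/3567 - I*√390358/2 ≈ 469.75 - 312.39*I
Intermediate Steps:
A(x) = 49/2 (A(x) = 7/2 - ½*(-42) = 7/2 + 21 = 49/2)
y = 1675592/3567 (y = -9 + (-77*(-1/174) - 165*1/82)*(-305) = -9 + (77/174 - 165/82)*(-305) = -9 - 5599/3567*(-305) = -9 + 1707695/3567 = 1675592/3567 ≈ 469.75)
y - √(-97614 + A(-326)) = 1675592/3567 - √(-97614 + 49/2) = 1675592/3567 - √(-195179/2) = 1675592/3567 - I*√390358/2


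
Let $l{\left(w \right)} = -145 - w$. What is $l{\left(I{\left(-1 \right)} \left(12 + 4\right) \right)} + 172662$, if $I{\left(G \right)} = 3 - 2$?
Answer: $172501$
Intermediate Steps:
$I{\left(G \right)} = 1$ ($I{\left(G \right)} = 3 - 2 = 1$)
$l{\left(I{\left(-1 \right)} \left(12 + 4\right) \right)} + 172662 = \left(-145 - 1 \left(12 + 4\right)\right) + 172662 = \left(-145 - 1 \cdot 16\right) + 172662 = \left(-145 - 16\right) + 172662 = -161 + 172662 = 172501$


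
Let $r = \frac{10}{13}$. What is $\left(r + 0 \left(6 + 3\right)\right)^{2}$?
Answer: $\frac{100}{169} \approx 0.59172$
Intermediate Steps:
$r = \frac{10}{13}$ ($r = 10 \cdot \frac{1}{13} = \frac{10}{13} \approx 0.76923$)
$\left(r + 0 \left(6 + 3\right)\right)^{2} = \left(\frac{10}{13} + 0 \left(6 + 3\right)\right)^{2} = \left(\frac{10}{13} + 0 \cdot 9\right)^{2} = \left(\frac{10}{13} + 0\right)^{2} = \left(\frac{10}{13}\right)^{2} = \frac{100}{169}$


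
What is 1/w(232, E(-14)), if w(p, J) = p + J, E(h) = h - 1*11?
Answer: 1/207 ≈ 0.0048309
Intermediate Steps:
E(h) = -11 + h (E(h) = h - 11 = -11 + h)
w(p, J) = J + p
1/w(232, E(-14)) = 1/((-11 - 14) + 232) = 1/(-25 + 232) = 1/207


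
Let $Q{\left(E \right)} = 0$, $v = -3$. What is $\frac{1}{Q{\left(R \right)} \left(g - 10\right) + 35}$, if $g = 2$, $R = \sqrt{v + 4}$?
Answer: $\frac{1}{35} \approx 0.028571$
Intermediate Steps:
$R = 1$ ($R = \sqrt{-3 + 4} = \sqrt{1} = 1$)
$\frac{1}{Q{\left(R \right)} \left(g - 10\right) + 35} = \frac{1}{0 \left(2 - 10\right) + 35} = \frac{1}{0 \left(-8\right) + 35} = \frac{1}{0 + 35} = \frac{1}{35}$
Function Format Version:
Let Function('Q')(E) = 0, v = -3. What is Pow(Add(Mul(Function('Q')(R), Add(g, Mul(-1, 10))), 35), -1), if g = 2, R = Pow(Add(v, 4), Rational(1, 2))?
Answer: Rational(1, 35) ≈ 0.028571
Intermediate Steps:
R = 1 (R = Pow(Add(-3, 4), Rational(1, 2)) = Pow(1, Rational(1, 2)) = 1)
Pow(Add(Mul(Function('Q')(R), Add(g, Mul(-1, 10))), 35), -1) = Pow(Add(Mul(0, Add(2, Mul(-1, 10))), 35), -1) = Pow(Add(Mul(0, Add(2, -10)), 35), -1) = Pow(Add(Mul(0, -8), 35), -1) = Pow(Add(0, 35), -1) = Pow(35, -1) = Rational(1, 35)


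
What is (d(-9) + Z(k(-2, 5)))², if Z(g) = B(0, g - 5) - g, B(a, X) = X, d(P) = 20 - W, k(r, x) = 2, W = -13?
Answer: 784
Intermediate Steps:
d(P) = 33 (d(P) = 20 - 1*(-13) = 20 + 13 = 33)
Z(g) = -5 (Z(g) = (g - 5) - g = (-5 + g) - g = -5)
(d(-9) + Z(k(-2, 5)))² = (33 - 5)² = 28² = 784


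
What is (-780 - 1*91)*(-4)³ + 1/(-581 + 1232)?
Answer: 36289345/651 ≈ 55744.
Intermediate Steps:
(-780 - 1*91)*(-4)³ + 1/(-581 + 1232) = (-780 - 91)*(-64) + 1/651 = -871*(-64) + 1/651 = 55744 + 1/651 = 36289345/651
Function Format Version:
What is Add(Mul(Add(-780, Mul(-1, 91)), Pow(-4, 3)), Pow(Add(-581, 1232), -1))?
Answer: Rational(36289345, 651) ≈ 55744.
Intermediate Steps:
Add(Mul(Add(-780, Mul(-1, 91)), Pow(-4, 3)), Pow(Add(-581, 1232), -1)) = Add(Mul(Add(-780, -91), -64), Pow(651, -1)) = Add(Mul(-871, -64), Rational(1, 651)) = Add(55744, Rational(1, 651)) = Rational(36289345, 651)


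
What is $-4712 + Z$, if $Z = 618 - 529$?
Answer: $-4623$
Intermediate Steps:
$Z = 89$ ($Z = 618 - 529 = 89$)
$-4712 + Z = -4712 + 89 = -4623$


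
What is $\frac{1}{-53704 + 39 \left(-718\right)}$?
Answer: $- \frac{1}{81706} \approx -1.2239 \cdot 10^{-5}$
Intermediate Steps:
$\frac{1}{-53704 + 39 \left(-718\right)} = \frac{1}{-53704 - 28002} = \frac{1}{-81706} = - \frac{1}{81706}$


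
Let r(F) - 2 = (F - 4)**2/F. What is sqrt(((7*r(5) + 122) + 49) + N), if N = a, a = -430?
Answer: I*sqrt(6090)/5 ≈ 15.608*I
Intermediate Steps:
N = -430
r(F) = 2 + (-4 + F)**2/F (r(F) = 2 + (F - 4)**2/F = 2 + (-4 + F)**2/F)
sqrt(((7*r(5) + 122) + 49) + N) = sqrt(((7*(2 + (-4 + 5)**2/5) + 122) + 49) - 430) = sqrt(((7*(2 + (1/5)*1**2) + 122) + 49) - 430) = sqrt(((7*(2 + (1/5)*1) + 122) + 49) - 430) = sqrt(((7*(2 + 1/5) + 122) + 49) - 430) = sqrt(((7*(11/5) + 122) + 49) - 430) = sqrt(((77/5 + 122) + 49) - 430) = sqrt((687/5 + 49) - 430) = sqrt(932/5 - 430) = sqrt(-1218/5) = I*sqrt(6090)/5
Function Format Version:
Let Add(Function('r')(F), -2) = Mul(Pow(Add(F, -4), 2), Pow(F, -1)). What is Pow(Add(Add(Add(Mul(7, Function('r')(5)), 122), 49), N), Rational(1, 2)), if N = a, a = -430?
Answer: Mul(Rational(1, 5), I, Pow(6090, Rational(1, 2))) ≈ Mul(15.608, I)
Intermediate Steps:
N = -430
Function('r')(F) = Add(2, Mul(Pow(F, -1), Pow(Add(-4, F), 2))) (Function('r')(F) = Add(2, Mul(Pow(Add(F, -4), 2), Pow(F, -1))) = Add(2, Mul(Pow(Add(-4, F), 2), Pow(F, -1))) = Add(2, Mul(Pow(F, -1), Pow(Add(-4, F), 2))))
Pow(Add(Add(Add(Mul(7, Function('r')(5)), 122), 49), N), Rational(1, 2)) = Pow(Add(Add(Add(Mul(7, Add(2, Mul(Pow(5, -1), Pow(Add(-4, 5), 2)))), 122), 49), -430), Rational(1, 2)) = Pow(Add(Add(Add(Mul(7, Add(2, Mul(Rational(1, 5), Pow(1, 2)))), 122), 49), -430), Rational(1, 2)) = Pow(Add(Add(Add(Mul(7, Add(2, Mul(Rational(1, 5), 1))), 122), 49), -430), Rational(1, 2)) = Pow(Add(Add(Add(Mul(7, Add(2, Rational(1, 5))), 122), 49), -430), Rational(1, 2)) = Pow(Add(Add(Add(Mul(7, Rational(11, 5)), 122), 49), -430), Rational(1, 2)) = Pow(Add(Add(Add(Rational(77, 5), 122), 49), -430), Rational(1, 2)) = Pow(Add(Add(Rational(687, 5), 49), -430), Rational(1, 2)) = Pow(Add(Rational(932, 5), -430), Rational(1, 2)) = Pow(Rational(-1218, 5), Rational(1, 2)) = Mul(Rational(1, 5), I, Pow(6090, Rational(1, 2)))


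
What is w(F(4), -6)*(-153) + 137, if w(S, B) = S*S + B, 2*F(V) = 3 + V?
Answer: -3277/4 ≈ -819.25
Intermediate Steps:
F(V) = 3/2 + V/2 (F(V) = (3 + V)/2 = 3/2 + V/2)
w(S, B) = B + S² (w(S, B) = S² + B = B + S²)
w(F(4), -6)*(-153) + 137 = (-6 + (3/2 + (½)*4)²)*(-153) + 137 = (-6 + (3/2 + 2)²)*(-153) + 137 = (-6 + (7/2)²)*(-153) + 137 = (-6 + 49/4)*(-153) + 137 = (25/4)*(-153) + 137 = -3825/4 + 137 = -3277/4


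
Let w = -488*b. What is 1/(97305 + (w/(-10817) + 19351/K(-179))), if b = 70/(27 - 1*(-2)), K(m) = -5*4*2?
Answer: 12547720/1214886987757 ≈ 1.0328e-5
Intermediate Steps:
K(m) = -40 (K(m) = -20*2 = -40)
b = 70/29 (b = 70/(27 + 2) = 70/29 ≈ 2.4138)
w = -34160/29 (w = -488*70/29 = -34160/29 ≈ -1177.9)
1/(97305 + (w/(-10817) + 19351/K(-179))) = 1/(97305 + (-34160/29/(-10817) + 19351/(-40))) = 1/(97305 + (-34160/29*(-1/10817) + 19351*(-1/40))) = 1/(97305 + (34160/313693 - 19351/40)) = 1/(97305 - 6068906843/12547720) = 1/(1214886987757/12547720) = 12547720/1214886987757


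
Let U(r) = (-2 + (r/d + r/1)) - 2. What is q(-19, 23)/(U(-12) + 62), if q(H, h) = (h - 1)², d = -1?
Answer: 242/29 ≈ 8.3448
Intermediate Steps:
q(H, h) = (-1 + h)²
U(r) = -4 (U(r) = (-2 + (r/(-1) + r/1)) - 2 = (-2 + (r*(-1) + r*1)) - 2 = (-2 + (-r + r)) - 2 = (-2 + 0) - 2 = -2 - 2 = -4)
q(-19, 23)/(U(-12) + 62) = (-1 + 23)²/(-4 + 62) = 22²/58 = 484*(1/58) = 242/29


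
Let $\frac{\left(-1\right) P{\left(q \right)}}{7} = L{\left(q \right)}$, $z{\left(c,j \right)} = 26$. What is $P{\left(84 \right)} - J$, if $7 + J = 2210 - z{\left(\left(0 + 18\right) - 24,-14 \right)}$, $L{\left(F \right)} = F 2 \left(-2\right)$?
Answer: $175$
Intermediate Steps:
$L{\left(F \right)} = - 4 F$ ($L{\left(F \right)} = 2 F \left(-2\right) = - 4 F$)
$P{\left(q \right)} = 28 q$ ($P{\left(q \right)} = - 7 \left(- 4 q\right) = 28 q$)
$J = 2177$ ($J = -7 + \left(2210 - 26\right) = -7 + 2184 = 2177$)
$P{\left(84 \right)} - J = 28 \cdot 84 - 2177 = 2352 - 2177 = 175$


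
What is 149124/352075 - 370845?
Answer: -130565104251/352075 ≈ -3.7084e+5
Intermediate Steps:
149124/352075 - 370845 = -130565104251/352075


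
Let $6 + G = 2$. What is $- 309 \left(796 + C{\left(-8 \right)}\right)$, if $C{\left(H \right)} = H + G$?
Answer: $-242256$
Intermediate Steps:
$G = -4$ ($G = -6 + 2 = -4$)
$C{\left(H \right)} = -4 + H$ ($C{\left(H \right)} = H - 4 = -4 + H$)
$- 309 \left(796 + C{\left(-8 \right)}\right) = - 309 \left(796 - 12\right) = \left(-309\right) 784 = -242256$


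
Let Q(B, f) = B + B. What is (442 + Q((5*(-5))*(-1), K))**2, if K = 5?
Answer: 242064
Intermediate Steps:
Q(B, f) = 2*B
(442 + Q((5*(-5))*(-1), K))**2 = (442 + 2*((5*(-5))*(-1)))**2 = (442 + 2*(-25*(-1)))**2 = (442 + 2*25)**2 = (442 + 50)**2 = 492**2 = 242064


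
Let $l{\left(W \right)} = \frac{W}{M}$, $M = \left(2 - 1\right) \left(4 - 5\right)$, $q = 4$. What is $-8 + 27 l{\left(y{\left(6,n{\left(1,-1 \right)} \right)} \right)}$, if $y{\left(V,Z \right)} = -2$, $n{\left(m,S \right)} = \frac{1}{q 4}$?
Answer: $46$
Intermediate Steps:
$M = -1$ ($M = 1 \left(-1\right) = -1$)
$n{\left(m,S \right)} = \frac{1}{16}$ ($n{\left(m,S \right)} = \frac{1}{4 \cdot 4} = \frac{1}{16}$)
$l{\left(W \right)} = - W$ ($l{\left(W \right)} = \frac{W}{-1} = W \left(-1\right) = - W$)
$-8 + 27 l{\left(y{\left(6,n{\left(1,-1 \right)} \right)} \right)} = -8 + 27 \left(\left(-1\right) \left(-2\right)\right) = -8 + 27 \cdot 2 = -8 + 54 = 46$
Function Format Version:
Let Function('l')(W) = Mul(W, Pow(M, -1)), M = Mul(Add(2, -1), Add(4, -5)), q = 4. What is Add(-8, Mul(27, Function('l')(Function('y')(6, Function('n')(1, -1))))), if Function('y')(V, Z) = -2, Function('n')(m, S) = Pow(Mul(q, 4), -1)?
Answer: 46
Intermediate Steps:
M = -1 (M = Mul(1, -1) = -1)
Function('n')(m, S) = Rational(1, 16) (Function('n')(m, S) = Pow(Mul(4, 4), -1) = Pow(16, -1) = Rational(1, 16))
Function('l')(W) = Mul(-1, W) (Function('l')(W) = Mul(W, Pow(-1, -1)) = Mul(W, -1) = Mul(-1, W))
Add(-8, Mul(27, Function('l')(Function('y')(6, Function('n')(1, -1))))) = Add(-8, Mul(27, Mul(-1, -2))) = Add(-8, Mul(27, 2)) = Add(-8, 54) = 46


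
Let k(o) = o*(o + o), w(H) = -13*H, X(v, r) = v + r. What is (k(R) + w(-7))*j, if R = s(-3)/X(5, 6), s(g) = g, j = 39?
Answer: 430131/121 ≈ 3554.8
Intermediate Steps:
X(v, r) = r + v
R = -3/11 (R = -3/(6 + 5) = -3/11 ≈ -0.27273)
k(o) = 2*o**2 (k(o) = o*(2*o) = 2*o**2)
(k(R) + w(-7))*j = (2*(-3/11)**2 - 13*(-7))*39 = (2*(9/121) + 91)*39 = (18/121 + 91)*39 = (11029/121)*39 = 430131/121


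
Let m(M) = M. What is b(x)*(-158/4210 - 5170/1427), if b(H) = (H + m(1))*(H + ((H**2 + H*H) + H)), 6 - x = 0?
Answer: -6465402804/3003835 ≈ -2152.4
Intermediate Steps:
x = 6 (x = 6 - 1*0 = 6 + 0 = 6)
b(H) = (1 + H)*(2*H + 2*H**2) (b(H) = (H + 1)*(H + ((H**2 + H*H) + H)) = (1 + H)*(H + ((H**2 + H**2) + H)) = (1 + H)*(H + (2*H**2 + H)) = (1 + H)*(H + (H + 2*H**2)) = (1 + H)*(2*H + 2*H**2))
b(x)*(-158/4210 - 5170/1427) = (2*6*(1 + 6**2 + 2*6))*(-158/4210 - 5170/1427) = (2*6*(1 + 36 + 12))*(-158*1/4210 - 5170*1/1427) = (2*6*49)*(-79/2105 - 5170/1427) = 588*(-10995583/3003835) = -6465402804/3003835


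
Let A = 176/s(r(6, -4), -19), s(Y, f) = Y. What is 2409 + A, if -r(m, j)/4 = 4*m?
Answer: 14443/6 ≈ 2407.2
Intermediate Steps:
r(m, j) = -16*m
A = -11/6 (A = 176/((-16*6)) = 176/(-96) = 176*(-1/96) = -11/6 ≈ -1.8333)
2409 + A = 2409 - 11/6 = 14443/6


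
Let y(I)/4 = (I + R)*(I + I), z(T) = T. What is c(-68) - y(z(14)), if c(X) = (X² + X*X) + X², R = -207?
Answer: 35488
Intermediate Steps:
c(X) = 3*X² (c(X) = (X² + X²) + X² = 2*X² + X² = 3*X²)
y(I) = 8*I*(-207 + I) (y(I) = 4*((I - 207)*(I + I)) = 4*((-207 + I)*(2*I)) = 4*(2*I*(-207 + I)) = 8*I*(-207 + I))
c(-68) - y(z(14)) = 3*(-68)² - 8*14*(-207 + 14) = 3*4624 - 8*14*(-193) = 13872 - 1*(-21616) = 13872 + 21616 = 35488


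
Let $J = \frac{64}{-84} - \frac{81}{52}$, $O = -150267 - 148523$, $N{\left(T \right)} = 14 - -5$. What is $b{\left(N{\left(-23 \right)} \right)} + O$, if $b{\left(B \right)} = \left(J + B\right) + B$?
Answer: $- \frac{326239717}{1092} \approx -2.9875 \cdot 10^{5}$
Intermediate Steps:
$N{\left(T \right)} = 19$ ($N{\left(T \right)} = 14 + 5 = 19$)
$O = -298790$
$J = - \frac{2533}{1092}$ ($J = 64 \left(- \frac{1}{84}\right) - \frac{81}{52} = - \frac{16}{21} - \frac{81}{52} = - \frac{2533}{1092} \approx -2.3196$)
$b{\left(B \right)} = - \frac{2533}{1092} + 2 B$ ($b{\left(B \right)} = \left(- \frac{2533}{1092} + B\right) + B = - \frac{2533}{1092} + 2 B$)
$b{\left(N{\left(-23 \right)} \right)} + O = \left(- \frac{2533}{1092} + 2 \cdot 19\right) - 298790 = \left(- \frac{2533}{1092} + 38\right) - 298790 = \frac{38963}{1092} - 298790 = - \frac{326239717}{1092}$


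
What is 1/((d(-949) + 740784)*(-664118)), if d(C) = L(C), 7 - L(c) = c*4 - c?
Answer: -1/493863381284 ≈ -2.0249e-12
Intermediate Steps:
L(c) = 7 - 3*c (L(c) = 7 - (c*4 - c) = 7 - (4*c - c) = 7 - 3*c)
d(C) = 7 - 3*C
1/((d(-949) + 740784)*(-664118)) = 1/(((7 - 3*(-949)) + 740784)*(-664118)) = -1/664118/((7 + 2847) + 740784) = -1/664118/(2854 + 740784) = -1/664118/743638 = (1/743638)*(-1/664118) = -1/493863381284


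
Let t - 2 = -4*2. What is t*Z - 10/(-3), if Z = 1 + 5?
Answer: -98/3 ≈ -32.667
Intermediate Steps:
Z = 6
t = -6 (t = 2 - 4*2 = 2 - 8 = -6)
t*Z - 10/(-3) = -6*6 - 10/(-3) = -36 - 10*(-⅓) = -36 + 10/3 = -98/3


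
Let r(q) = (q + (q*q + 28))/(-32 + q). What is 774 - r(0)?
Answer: 6199/8 ≈ 774.88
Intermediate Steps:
r(q) = (28 + q + q**2)/(-32 + q) (r(q) = (q + (q**2 + 28))/(-32 + q) = (q + (28 + q**2))/(-32 + q) = (28 + q + q**2)/(-32 + q))
774 - r(0) = 774 - (28 + 0 + 0**2)/(-32 + 0) = 774 - (28 + 0 + 0)/(-32) = 774 - (-1)*28/32 = 774 - 1*(-7/8) = 774 + 7/8 = 6199/8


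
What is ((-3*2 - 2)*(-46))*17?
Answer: 6256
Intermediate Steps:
((-3*2 - 2)*(-46))*17 = ((-6 - 2)*(-46))*17 = -8*(-46)*17 = 368*17 = 6256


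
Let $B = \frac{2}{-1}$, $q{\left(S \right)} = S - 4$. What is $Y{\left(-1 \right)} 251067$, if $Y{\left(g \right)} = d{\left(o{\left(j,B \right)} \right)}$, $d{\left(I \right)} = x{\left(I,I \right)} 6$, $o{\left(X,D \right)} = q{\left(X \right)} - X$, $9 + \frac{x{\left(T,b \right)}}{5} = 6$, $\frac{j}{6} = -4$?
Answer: $-22596030$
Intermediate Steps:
$q{\left(S \right)} = -4 + S$ ($q{\left(S \right)} = S - 4 = -4 + S$)
$B = -2$ ($B = 2 \left(-1\right) = -2$)
$j = -24$ ($j = 6 \left(-4\right) = -24$)
$x{\left(T,b \right)} = -15$ ($x{\left(T,b \right)} = -45 + 5 \cdot 6 = -45 + 30 = -15$)
$o{\left(X,D \right)} = -4$ ($o{\left(X,D \right)} = \left(-4 + X\right) - X = -4$)
$d{\left(I \right)} = -90$ ($d{\left(I \right)} = \left(-15\right) 6 = -90$)
$Y{\left(g \right)} = -90$
$Y{\left(-1 \right)} 251067 = \left(-90\right) 251067 = -22596030$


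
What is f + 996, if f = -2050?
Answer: -1054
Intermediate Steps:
f + 996 = -2050 + 996 = -1054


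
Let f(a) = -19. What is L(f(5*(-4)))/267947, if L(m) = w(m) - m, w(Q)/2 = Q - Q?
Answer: 19/267947 ≈ 7.0910e-5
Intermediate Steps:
w(Q) = 0 (w(Q) = 2*(Q - Q) = 2*0 = 0)
L(m) = -m (L(m) = 0 - m = -m)
L(f(5*(-4)))/267947 = -1*(-19)/267947 = 19*(1/267947) = 19/267947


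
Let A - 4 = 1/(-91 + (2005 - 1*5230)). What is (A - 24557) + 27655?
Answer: 10286231/3316 ≈ 3102.0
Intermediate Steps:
A = 13263/3316 (A = 4 + 1/(-91 + (2005 - 1*5230)) = 4 + 1/(-91 + (2005 - 5230)) = 4 + 1/(-91 - 3225) = 4 + 1/(-3316) = 4 - 1/3316 = 13263/3316 ≈ 3.9997)
(A - 24557) + 27655 = (13263/3316 - 24557) + 27655 = -81417749/3316 + 27655 = 10286231/3316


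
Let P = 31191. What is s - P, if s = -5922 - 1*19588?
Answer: -56701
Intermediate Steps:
s = -25510 (s = -5922 - 19588 = -25510)
s - P = -25510 - 1*31191 = -25510 - 31191 = -56701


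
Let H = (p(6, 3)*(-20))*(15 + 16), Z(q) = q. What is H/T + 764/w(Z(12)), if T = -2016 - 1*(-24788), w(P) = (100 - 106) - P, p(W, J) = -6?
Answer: -2166356/51237 ≈ -42.281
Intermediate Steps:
H = 3720 (H = (-6*(-20))*(15 + 16) = 120*31 = 3720)
w(P) = -6 - P
T = 22772 (T = -2016 + 24788 = 22772)
H/T + 764/w(Z(12)) = 3720/22772 + 764/(-6 - 1*12) = 3720*(1/22772) + 764/(-6 - 12) = 930/5693 + 764/(-18) = 930/5693 + 764*(-1/18) = 930/5693 - 382/9 = -2166356/51237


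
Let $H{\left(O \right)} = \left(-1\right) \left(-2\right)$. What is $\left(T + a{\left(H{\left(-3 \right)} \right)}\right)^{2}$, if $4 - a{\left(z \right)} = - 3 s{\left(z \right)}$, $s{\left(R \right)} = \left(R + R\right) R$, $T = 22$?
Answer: $2500$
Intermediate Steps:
$s{\left(R \right)} = 2 R^{2}$ ($s{\left(R \right)} = 2 R R = 2 R^{2}$)
$H{\left(O \right)} = 2$
$a{\left(z \right)} = 4 + 6 z^{2}$ ($a{\left(z \right)} = 4 - - 3 \cdot 2 z^{2} = 4 - - 6 z^{2} = 4 + 6 z^{2}$)
$\left(T + a{\left(H{\left(-3 \right)} \right)}\right)^{2} = \left(22 + \left(4 + 6 \cdot 2^{2}\right)\right)^{2} = \left(22 + \left(4 + 6 \cdot 4\right)\right)^{2} = \left(22 + \left(4 + 24\right)\right)^{2} = \left(22 + 28\right)^{2} = 50^{2} = 2500$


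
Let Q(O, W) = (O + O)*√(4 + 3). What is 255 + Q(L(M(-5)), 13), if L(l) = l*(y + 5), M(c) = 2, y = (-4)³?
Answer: 255 - 236*√7 ≈ -369.40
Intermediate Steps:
y = -64
L(l) = -59*l (L(l) = l*(-64 + 5) = l*(-59) = -59*l)
Q(O, W) = 2*O*√7 (Q(O, W) = (2*O)*√7 = 2*O*√7)
255 + Q(L(M(-5)), 13) = 255 + 2*(-59*2)*√7 = 255 + 2*(-118)*√7 = 255 - 236*√7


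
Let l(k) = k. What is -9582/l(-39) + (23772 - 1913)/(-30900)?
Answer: 98410433/401700 ≈ 244.98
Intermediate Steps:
-9582/l(-39) + (23772 - 1913)/(-30900) = -9582/(-39) + (23772 - 1913)/(-30900) = -9582*(-1/39) + 21859*(-1/30900) = 3194/13 - 21859/30900 = 98410433/401700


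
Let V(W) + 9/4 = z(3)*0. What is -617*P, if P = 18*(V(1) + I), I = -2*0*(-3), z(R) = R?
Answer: 49977/2 ≈ 24989.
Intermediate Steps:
V(W) = -9/4 (V(W) = -9/4 + 3*0 = -9/4 + 0 = -9/4)
I = 0 (I = 0*(-3) = 0)
P = -81/2 (P = 18*(-9/4 + 0) = 18*(-9/4) = -81/2 ≈ -40.500)
-617*P = -617*(-81/2) = 49977/2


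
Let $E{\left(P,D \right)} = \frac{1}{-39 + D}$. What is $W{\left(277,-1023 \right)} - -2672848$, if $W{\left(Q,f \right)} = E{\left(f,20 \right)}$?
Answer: $\frac{50784111}{19} \approx 2.6728 \cdot 10^{6}$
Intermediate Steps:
$W{\left(Q,f \right)} = - \frac{1}{19}$ ($W{\left(Q,f \right)} = \frac{1}{-39 + 20} = \frac{1}{-19} = - \frac{1}{19}$)
$W{\left(277,-1023 \right)} - -2672848 = - \frac{1}{19} - -2672848 = - \frac{1}{19} + 2672848 = \frac{50784111}{19}$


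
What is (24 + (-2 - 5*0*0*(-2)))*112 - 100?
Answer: 2364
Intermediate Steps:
(24 + (-2 - 5*0*0*(-2)))*112 - 100 = (24 + (-2 - 0*(-2)))*112 - 100 = (24 + (-2 - 5*0))*112 - 100 = (24 + (-2 + 0))*112 - 100 = (24 - 2)*112 - 100 = 22*112 - 100 = 2464 - 100 = 2364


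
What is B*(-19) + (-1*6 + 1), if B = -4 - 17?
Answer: 394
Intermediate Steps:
B = -21
B*(-19) + (-1*6 + 1) = -21*(-19) + (-1*6 + 1) = 399 + (-6 + 1) = 399 - 5 = 394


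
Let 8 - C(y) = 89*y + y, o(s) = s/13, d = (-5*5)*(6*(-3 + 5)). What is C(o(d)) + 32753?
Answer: 452893/13 ≈ 34838.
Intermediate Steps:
d = -300 (d = -150*2 = -25*12 = -300)
o(s) = s/13 (o(s) = s*(1/13) = s/13)
C(y) = 8 - 90*y (C(y) = 8 - (89*y + y) = 8 - 90*y)
C(o(d)) + 32753 = (8 - 90*(-300)/13) + 32753 = (8 - 90*(-300/13)) + 32753 = (8 + 27000/13) + 32753 = 27104/13 + 32753 = 452893/13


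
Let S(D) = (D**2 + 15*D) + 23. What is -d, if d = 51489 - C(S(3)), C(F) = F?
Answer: -51412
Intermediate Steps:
S(D) = 23 + D**2 + 15*D
d = 51412 (d = 51489 - (23 + 3**2 + 15*3) = 51489 - (23 + 9 + 45) = 51489 - 1*77 = 51489 - 77 = 51412)
-d = -1*51412 = -51412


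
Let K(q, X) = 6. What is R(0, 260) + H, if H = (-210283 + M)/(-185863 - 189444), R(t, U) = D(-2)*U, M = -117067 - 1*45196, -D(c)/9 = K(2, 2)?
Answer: -5268937734/375307 ≈ -14039.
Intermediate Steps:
D(c) = -54 (D(c) = -9*6 = -54)
M = -162263 (M = -117067 - 45196 = -162263)
R(t, U) = -54*U
H = 372546/375307 (H = (-210283 - 162263)/(-185863 - 189444) = -372546/(-375307) = -372546*(-1/375307) = 372546/375307 ≈ 0.99264)
R(0, 260) + H = -54*260 + 372546/375307 = -14040 + 372546/375307 = -5268937734/375307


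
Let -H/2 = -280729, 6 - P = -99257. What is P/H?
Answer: 99263/561458 ≈ 0.17680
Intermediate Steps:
P = 99263 (P = 6 - 1*(-99257) = 6 + 99257 = 99263)
H = 561458 (H = -2*(-280729) = 561458)
P/H = 99263/561458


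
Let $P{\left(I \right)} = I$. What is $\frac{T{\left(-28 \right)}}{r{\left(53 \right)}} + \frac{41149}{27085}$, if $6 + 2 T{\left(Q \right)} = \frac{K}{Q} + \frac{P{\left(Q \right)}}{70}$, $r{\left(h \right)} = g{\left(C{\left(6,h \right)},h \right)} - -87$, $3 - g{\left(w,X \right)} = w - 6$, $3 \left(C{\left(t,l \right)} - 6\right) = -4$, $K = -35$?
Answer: $\frac{17704951}{11874064} \approx 1.4911$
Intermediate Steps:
$C{\left(t,l \right)} = \frac{14}{3}$ ($C{\left(t,l \right)} = 6 + \frac{1}{3} \left(-4\right) = 6 - \frac{4}{3} = \frac{14}{3}$)
$g{\left(w,X \right)} = 9 - w$ ($g{\left(w,X \right)} = 3 - \left(w - 6\right) = 3 - \left(-6 + w\right) = 9 - w$)
$r{\left(h \right)} = \frac{274}{3}$ ($r{\left(h \right)} = \left(9 - \frac{14}{3}\right) - -87 = \left(9 - \frac{14}{3}\right) + 87 = \frac{13}{3} + 87 = \frac{274}{3}$)
$T{\left(Q \right)} = -3 - \frac{35}{2 Q} + \frac{Q}{140}$ ($T{\left(Q \right)} = -3 + \frac{- \frac{35}{Q} + \frac{Q}{70}}{2} = -3 + \left(- \frac{35}{2 Q} + \frac{Q}{140}\right) = -3 - \frac{35}{2 Q} + \frac{Q}{140}$)
$\frac{T{\left(-28 \right)}}{r{\left(53 \right)}} + \frac{41149}{27085} = \frac{\frac{1}{140} \frac{1}{-28} \left(-2450 - 28 \left(-420 - 28\right)\right)}{\frac{274}{3}} + \frac{41149}{27085} = \frac{1}{140} \left(- \frac{1}{28}\right) \left(-2450 - -12544\right) \frac{3}{274} + 41149 \cdot \frac{1}{27085} = \frac{1}{140} \left(- \frac{1}{28}\right) \left(-2450 + 12544\right) \frac{3}{274} + \frac{41149}{27085} = \frac{1}{140} \left(- \frac{1}{28}\right) 10094 \cdot \frac{3}{274} + \frac{41149}{27085} = \left(- \frac{103}{40}\right) \frac{3}{274} + \frac{41149}{27085} = - \frac{309}{10960} + \frac{41149}{27085} = \frac{17704951}{11874064}$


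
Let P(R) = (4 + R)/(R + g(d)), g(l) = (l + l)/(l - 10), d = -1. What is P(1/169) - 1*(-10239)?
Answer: 3580858/349 ≈ 10260.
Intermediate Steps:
g(l) = 2*l/(-10 + l) (g(l) = (2*l)/(-10 + l) = 2*l/(-10 + l))
P(R) = (4 + R)/(2/11 + R) (P(R) = (4 + R)/(R + 2*(-1)/(-10 - 1)) = (4 + R)/(R + 2*(-1)/(-11)) = (4 + R)/(R + 2*(-1)*(-1/11)) = (4 + R)/(R + 2/11) = (4 + R)/(2/11 + R))
P(1/169) - 1*(-10239) = 11*(4 + 1/169)/(2 + 11/169) - 1*(-10239) = 11*(4 + 1/169)/(2 + 11*(1/169)) + 10239 = 11*(677/169)/(2 + 11/169) + 10239 = 11*(677/169)/(349/169) + 10239 = 11*(169/349)*(677/169) + 10239 = 7447/349 + 10239 = 3580858/349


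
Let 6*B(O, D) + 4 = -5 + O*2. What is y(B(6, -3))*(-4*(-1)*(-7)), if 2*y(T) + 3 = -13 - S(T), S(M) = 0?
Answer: 224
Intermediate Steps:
B(O, D) = -3/2 + O/3 (B(O, D) = -⅔ + (-5 + O*2)/6 = -⅔ + (-5 + 2*O)/6 = -⅔ + (-⅚ + O/3) = -3/2 + O/3)
y(T) = -8 (y(T) = -3/2 + (-13 - 1*0)/2 = -3/2 + (-13 + 0)/2 = -3/2 + (½)*(-13) = -3/2 - 13/2 = -8)
y(B(6, -3))*(-4*(-1)*(-7)) = -8*(-4*(-1))*(-7) = -32*(-7) = -8*(-28) = 224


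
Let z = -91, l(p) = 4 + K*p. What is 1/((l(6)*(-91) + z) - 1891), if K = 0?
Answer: -1/2346 ≈ -0.00042626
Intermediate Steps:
l(p) = 4 (l(p) = 4 + 0*p = 4 + 0 = 4)
1/((l(6)*(-91) + z) - 1891) = 1/((4*(-91) - 91) - 1891) = 1/((-364 - 91) - 1891) = 1/(-455 - 1891) = 1/(-2346) = -1/2346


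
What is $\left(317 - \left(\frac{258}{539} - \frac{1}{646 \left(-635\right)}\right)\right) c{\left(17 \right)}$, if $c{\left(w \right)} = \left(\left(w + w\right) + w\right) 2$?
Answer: $\frac{209951629533}{6503035} \approx 32285.0$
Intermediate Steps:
$c{\left(w \right)} = 6 w$ ($c{\left(w \right)} = \left(2 w + w\right) 2 = 3 w 2 = 6 w$)
$\left(317 - \left(\frac{258}{539} - \frac{1}{646 \left(-635\right)}\right)\right) c{\left(17 \right)} = \left(317 - \left(\frac{258}{539} - \frac{1}{646 \left(-635\right)}\right)\right) 6 \cdot 17 = \left(317 + \left(\left(-258\right) \frac{1}{539} + \frac{1}{646} \left(- \frac{1}{635}\right)\right)\right) 102 = \left(317 - \frac{105834719}{221103190}\right) 102 = \frac{69983876511}{221103190} \cdot 102 = \frac{209951629533}{6503035}$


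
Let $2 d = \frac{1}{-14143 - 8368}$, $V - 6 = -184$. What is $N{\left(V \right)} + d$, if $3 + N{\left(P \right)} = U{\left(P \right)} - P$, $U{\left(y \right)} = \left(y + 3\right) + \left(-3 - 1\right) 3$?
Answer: $- \frac{540265}{45022} \approx -12.0$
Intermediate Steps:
$V = -178$ ($V = 6 - 184 = -178$)
$U{\left(y \right)} = -9 + y$ ($U{\left(y \right)} = \left(3 + y\right) - 12 = -9 + y$)
$N{\left(P \right)} = -12$ ($N{\left(P \right)} = -3 + \left(\left(-9 + P\right) - P\right) = -3 - 9 = -12$)
$d = - \frac{1}{45022}$ ($d = \frac{1}{2 \left(-14143 - 8368\right)} = \frac{1}{2 \left(-22511\right)} = \frac{1}{2} \left(- \frac{1}{22511}\right) = - \frac{1}{45022} \approx -2.2211 \cdot 10^{-5}$)
$N{\left(V \right)} + d = -12 - \frac{1}{45022} = - \frac{540265}{45022}$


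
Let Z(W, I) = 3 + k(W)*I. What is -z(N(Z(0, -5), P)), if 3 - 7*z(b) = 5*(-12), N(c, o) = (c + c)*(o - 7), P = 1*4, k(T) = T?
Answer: -9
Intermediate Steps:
Z(W, I) = 3 + I*W (Z(W, I) = 3 + W*I = 3 + I*W)
P = 4
N(c, o) = 2*c*(-7 + o) (N(c, o) = (2*c)*(-7 + o) = 2*c*(-7 + o))
z(b) = 9 (z(b) = 3/7 - 5*(-12)/7 = 3/7 - ⅐*(-60) = 3/7 + 60/7 = 9)
-z(N(Z(0, -5), P)) = -1*9 = -9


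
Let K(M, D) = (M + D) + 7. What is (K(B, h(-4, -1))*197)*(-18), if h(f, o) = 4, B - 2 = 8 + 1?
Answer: -78012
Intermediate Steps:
B = 11 (B = 2 + (8 + 1) = 2 + 9 = 11)
K(M, D) = 7 + D + M (K(M, D) = (D + M) + 7 = 7 + D + M)
(K(B, h(-4, -1))*197)*(-18) = ((7 + 4 + 11)*197)*(-18) = (22*197)*(-18) = 4334*(-18) = -78012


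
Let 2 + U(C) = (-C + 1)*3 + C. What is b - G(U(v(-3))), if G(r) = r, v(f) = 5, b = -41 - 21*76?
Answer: -1628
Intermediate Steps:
b = -1637 (b = -41 - 1596 = -1637)
U(C) = 1 - 2*C (U(C) = -2 + ((-C + 1)*3 + C) = -2 + ((1 - C)*3 + C) = -2 + ((3 - 3*C) + C) = -2 + (3 - 2*C) = 1 - 2*C)
b - G(U(v(-3))) = -1637 - (1 - 2*5) = -1637 - (1 - 10) = -1637 - 1*(-9) = -1637 + 9 = -1628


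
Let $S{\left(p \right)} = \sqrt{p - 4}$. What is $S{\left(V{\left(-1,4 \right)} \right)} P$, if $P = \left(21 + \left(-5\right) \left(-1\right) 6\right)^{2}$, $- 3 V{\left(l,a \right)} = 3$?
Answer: $2601 i \sqrt{5} \approx 5816.0 i$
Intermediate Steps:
$V{\left(l,a \right)} = -1$ ($V{\left(l,a \right)} = \left(- \frac{1}{3}\right) 3 = -1$)
$S{\left(p \right)} = \sqrt{-4 + p}$
$P = 2601$ ($P = \left(21 + 5 \cdot 6\right)^{2} = \left(21 + 30\right)^{2} = 51^{2} = 2601$)
$S{\left(V{\left(-1,4 \right)} \right)} P = \sqrt{-4 - 1} \cdot 2601 = \sqrt{-5} \cdot 2601 = i \sqrt{5} \cdot 2601 = 2601 i \sqrt{5}$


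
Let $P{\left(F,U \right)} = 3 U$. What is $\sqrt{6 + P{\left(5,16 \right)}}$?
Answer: $3 \sqrt{6} \approx 7.3485$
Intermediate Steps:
$\sqrt{6 + P{\left(5,16 \right)}} = \sqrt{6 + 3 \cdot 16} = \sqrt{6 + 48} = \sqrt{54} = 3 \sqrt{6}$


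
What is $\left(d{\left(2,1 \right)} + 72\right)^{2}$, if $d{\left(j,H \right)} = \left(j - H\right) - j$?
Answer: $5041$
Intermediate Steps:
$d{\left(j,H \right)} = - H$
$\left(d{\left(2,1 \right)} + 72\right)^{2} = \left(\left(-1\right) 1 + 72\right)^{2} = \left(-1 + 72\right)^{2} = 71^{2} = 5041$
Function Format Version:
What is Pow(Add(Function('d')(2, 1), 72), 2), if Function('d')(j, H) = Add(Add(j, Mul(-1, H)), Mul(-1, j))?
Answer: 5041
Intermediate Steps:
Function('d')(j, H) = Mul(-1, H)
Pow(Add(Function('d')(2, 1), 72), 2) = Pow(Add(Mul(-1, 1), 72), 2) = Pow(Add(-1, 72), 2) = Pow(71, 2) = 5041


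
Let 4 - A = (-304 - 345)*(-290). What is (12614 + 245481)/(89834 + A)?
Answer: -258095/98372 ≈ -2.6237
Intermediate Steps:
A = -188206 (A = 4 - (-304 - 345)*(-290) = 4 - (-649)*(-290) = 4 - 1*188210 = 4 - 188210 = -188206)
(12614 + 245481)/(89834 + A) = (12614 + 245481)/(89834 - 188206) = 258095/(-98372) = 258095*(-1/98372) = -258095/98372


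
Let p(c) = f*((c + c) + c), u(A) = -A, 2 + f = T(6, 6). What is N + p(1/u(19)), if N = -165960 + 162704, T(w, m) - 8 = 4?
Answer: -61894/19 ≈ -3257.6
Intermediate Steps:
T(w, m) = 12 (T(w, m) = 8 + 4 = 12)
f = 10 (f = -2 + 12 = 10)
p(c) = 30*c (p(c) = 10*((c + c) + c) = 10*(2*c + c) = 10*(3*c) = 30*c)
N = -3256
N + p(1/u(19)) = -3256 + 30/((-1*19)) = -3256 + 30/(-19) = -3256 + 30*(-1/19) = -3256 - 30/19 = -61894/19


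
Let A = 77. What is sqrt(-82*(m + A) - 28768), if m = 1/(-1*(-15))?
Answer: 2*I*sqrt(1973670)/15 ≈ 187.32*I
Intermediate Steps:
m = 1/15 ≈ 0.066667
sqrt(-82*(m + A) - 28768) = sqrt(-82*(1/15 + 77) - 28768) = sqrt(-82*1156/15 - 28768) = sqrt(-94792/15 - 28768) = sqrt(-526312/15) = 2*I*sqrt(1973670)/15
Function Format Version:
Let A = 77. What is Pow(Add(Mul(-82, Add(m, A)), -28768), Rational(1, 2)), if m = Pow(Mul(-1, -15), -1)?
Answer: Mul(Rational(2, 15), I, Pow(1973670, Rational(1, 2))) ≈ Mul(187.32, I)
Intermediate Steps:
m = Rational(1, 15) (m = Pow(15, -1) = Rational(1, 15) ≈ 0.066667)
Pow(Add(Mul(-82, Add(m, A)), -28768), Rational(1, 2)) = Pow(Add(Mul(-82, Add(Rational(1, 15), 77)), -28768), Rational(1, 2)) = Pow(Add(Mul(-82, Rational(1156, 15)), -28768), Rational(1, 2)) = Pow(Add(Rational(-94792, 15), -28768), Rational(1, 2)) = Pow(Rational(-526312, 15), Rational(1, 2)) = Mul(Rational(2, 15), I, Pow(1973670, Rational(1, 2)))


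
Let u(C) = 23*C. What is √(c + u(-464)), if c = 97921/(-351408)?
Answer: I*√82368368142411/87852 ≈ 103.31*I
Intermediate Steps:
c = -97921/351408 (c = 97921*(-1/351408) = -97921/351408 ≈ -0.27865)
√(c + u(-464)) = √(-97921/351408 + 23*(-464)) = √(-97921/351408 - 10672) = √(-3750324097/351408) = I*√82368368142411/87852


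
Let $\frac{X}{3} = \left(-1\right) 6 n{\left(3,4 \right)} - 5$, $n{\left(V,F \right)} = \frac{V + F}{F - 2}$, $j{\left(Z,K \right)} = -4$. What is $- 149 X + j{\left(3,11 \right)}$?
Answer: $11618$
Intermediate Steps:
$n{\left(V,F \right)} = \frac{F + V}{-2 + F}$
$X = -78$ ($X = 3 \left(\left(-1\right) 6 \frac{4 + 3}{-2 + 4} - 5\right) = 3 \left(- 6 \cdot \frac{1}{2} \cdot 7 - 5\right) = 3 \left(\left(-6\right) \frac{7}{2} - 5\right) = 3 \left(-21 - 5\right) = 3 \left(-26\right) = -78$)
$- 149 X + j{\left(3,11 \right)} = \left(-149\right) \left(-78\right) - 4 = 11622 - 4 = 11618$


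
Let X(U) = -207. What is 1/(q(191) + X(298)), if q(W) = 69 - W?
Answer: -1/329 ≈ -0.0030395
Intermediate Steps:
1/(q(191) + X(298)) = 1/((69 - 1*191) - 207) = 1/((69 - 191) - 207) = 1/(-122 - 207) = 1/(-329) = -1/329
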